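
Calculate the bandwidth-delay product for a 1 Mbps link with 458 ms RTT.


BDP = bandwidth * RTT
= 1 Mbps * 458 ms
= 1 * 1e6 * 458 / 1000 bits
= 458000 bits
= 57250 bytes
= 55.9082 KB
BDP = 458000 bits (57250 bytes)


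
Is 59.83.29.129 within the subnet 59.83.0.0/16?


Subnet network: 59.83.0.0
Test IP AND mask: 59.83.0.0
Yes, 59.83.29.129 is in 59.83.0.0/16


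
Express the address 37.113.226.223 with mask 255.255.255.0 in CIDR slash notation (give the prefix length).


Binary: 11111111.11111111.11111111.00000000
Count leading 1s
Prefix: /24


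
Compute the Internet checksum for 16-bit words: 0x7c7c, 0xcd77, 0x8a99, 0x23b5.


Sum all words (with carry folding):
+ 0x7c7c = 0x7c7c
+ 0xcd77 = 0x49f4
+ 0x8a99 = 0xd48d
+ 0x23b5 = 0xf842
One's complement: ~0xf842
Checksum = 0x07bd


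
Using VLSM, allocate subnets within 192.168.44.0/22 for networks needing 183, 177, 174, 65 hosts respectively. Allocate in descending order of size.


183 hosts -> /24 (254 usable): 192.168.44.0/24
177 hosts -> /24 (254 usable): 192.168.45.0/24
174 hosts -> /24 (254 usable): 192.168.46.0/24
65 hosts -> /25 (126 usable): 192.168.47.0/25
Allocation: 192.168.44.0/24 (183 hosts, 254 usable); 192.168.45.0/24 (177 hosts, 254 usable); 192.168.46.0/24 (174 hosts, 254 usable); 192.168.47.0/25 (65 hosts, 126 usable)


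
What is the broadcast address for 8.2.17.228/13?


Network: 8.0.0.0/13
Host bits = 19
Set all host bits to 1:
Broadcast: 8.7.255.255


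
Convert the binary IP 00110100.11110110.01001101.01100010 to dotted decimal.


00110100 = 52
11110110 = 246
01001101 = 77
01100010 = 98
IP: 52.246.77.98


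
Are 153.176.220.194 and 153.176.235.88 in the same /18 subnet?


Mask: 255.255.192.0
153.176.220.194 AND mask = 153.176.192.0
153.176.235.88 AND mask = 153.176.192.0
Yes, same subnet (153.176.192.0)


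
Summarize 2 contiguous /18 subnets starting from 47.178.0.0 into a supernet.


Original prefix: /18
Number of subnets: 2 = 2^1
New prefix = 18 - 1 = 17
Supernet: 47.178.0.0/17


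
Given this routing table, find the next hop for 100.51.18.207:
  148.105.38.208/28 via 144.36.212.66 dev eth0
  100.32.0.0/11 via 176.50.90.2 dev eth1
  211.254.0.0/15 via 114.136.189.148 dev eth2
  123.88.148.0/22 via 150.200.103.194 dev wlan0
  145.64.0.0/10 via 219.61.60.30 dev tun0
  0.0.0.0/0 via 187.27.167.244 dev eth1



Longest prefix match for 100.51.18.207:
  /28 148.105.38.208: no
  /11 100.32.0.0: MATCH
  /15 211.254.0.0: no
  /22 123.88.148.0: no
  /10 145.64.0.0: no
  /0 0.0.0.0: MATCH
Selected: next-hop 176.50.90.2 via eth1 (matched /11)


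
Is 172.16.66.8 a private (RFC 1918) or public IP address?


RFC 1918 private ranges:
  10.0.0.0/8 (10.0.0.0 - 10.255.255.255)
  172.16.0.0/12 (172.16.0.0 - 172.31.255.255)
  192.168.0.0/16 (192.168.0.0 - 192.168.255.255)
Private (in 172.16.0.0/12)


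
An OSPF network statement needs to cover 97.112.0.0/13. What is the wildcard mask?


Subnet mask: 255.248.0.0
Wildcard = 255.255.255.255 - subnet mask
255 - 255 = 0
255 - 248 = 7
255 - 0 = 255
255 - 0 = 255
Wildcard: 0.7.255.255


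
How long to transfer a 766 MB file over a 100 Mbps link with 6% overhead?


Effective throughput = 100 * (1 - 6/100) = 94 Mbps
File size in Mb = 766 * 8 = 6128 Mb
Time = 6128 / 94
Time = 65.1915 seconds


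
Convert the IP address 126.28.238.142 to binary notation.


126 = 01111110
28 = 00011100
238 = 11101110
142 = 10001110
Binary: 01111110.00011100.11101110.10001110


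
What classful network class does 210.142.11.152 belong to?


First octet: 210
Binary: 11010010
110xxxxx -> Class C (192-223)
Class C, default mask 255.255.255.0 (/24)


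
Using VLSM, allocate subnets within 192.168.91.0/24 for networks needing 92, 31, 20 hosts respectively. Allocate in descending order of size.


92 hosts -> /25 (126 usable): 192.168.91.0/25
31 hosts -> /26 (62 usable): 192.168.91.128/26
20 hosts -> /27 (30 usable): 192.168.91.192/27
Allocation: 192.168.91.0/25 (92 hosts, 126 usable); 192.168.91.128/26 (31 hosts, 62 usable); 192.168.91.192/27 (20 hosts, 30 usable)


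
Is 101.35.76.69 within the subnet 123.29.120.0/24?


Subnet network: 123.29.120.0
Test IP AND mask: 101.35.76.0
No, 101.35.76.69 is not in 123.29.120.0/24


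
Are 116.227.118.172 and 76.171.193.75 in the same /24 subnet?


Mask: 255.255.255.0
116.227.118.172 AND mask = 116.227.118.0
76.171.193.75 AND mask = 76.171.193.0
No, different subnets (116.227.118.0 vs 76.171.193.0)


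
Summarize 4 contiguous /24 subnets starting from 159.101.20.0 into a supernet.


Original prefix: /24
Number of subnets: 4 = 2^2
New prefix = 24 - 2 = 22
Supernet: 159.101.20.0/22


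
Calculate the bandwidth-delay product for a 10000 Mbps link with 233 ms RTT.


BDP = bandwidth * RTT
= 10000 Mbps * 233 ms
= 10000 * 1e6 * 233 / 1000 bits
= 2330000000 bits
= 291250000 bytes
= 284423.8281 KB
BDP = 2330000000 bits (291250000 bytes)


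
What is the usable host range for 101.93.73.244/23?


Network: 101.93.72.0
Broadcast: 101.93.73.255
First usable = network + 1
Last usable = broadcast - 1
Range: 101.93.72.1 to 101.93.73.254


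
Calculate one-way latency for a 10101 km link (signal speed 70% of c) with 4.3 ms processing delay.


Speed = 0.7 * 3e5 km/s = 210000 km/s
Propagation delay = 10101 / 210000 = 0.0481 s = 48.1 ms
Processing delay = 4.3 ms
Total one-way latency = 52.4 ms


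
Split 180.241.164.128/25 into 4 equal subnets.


New prefix = 25 + 2 = 27
Each subnet has 32 addresses
  180.241.164.128/27
  180.241.164.160/27
  180.241.164.192/27
  180.241.164.224/27
Subnets: 180.241.164.128/27, 180.241.164.160/27, 180.241.164.192/27, 180.241.164.224/27


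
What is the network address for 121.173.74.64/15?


IP:   01111001.10101101.01001010.01000000
Mask: 11111111.11111110.00000000.00000000
AND operation:
Net:  01111001.10101100.00000000.00000000
Network: 121.172.0.0/15


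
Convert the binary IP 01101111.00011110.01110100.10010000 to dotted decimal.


01101111 = 111
00011110 = 30
01110100 = 116
10010000 = 144
IP: 111.30.116.144


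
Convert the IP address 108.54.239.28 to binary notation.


108 = 01101100
54 = 00110110
239 = 11101111
28 = 00011100
Binary: 01101100.00110110.11101111.00011100


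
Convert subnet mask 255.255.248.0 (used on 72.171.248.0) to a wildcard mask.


Subnet mask: 255.255.248.0
Wildcard = 255.255.255.255 - subnet mask
255 - 255 = 0
255 - 255 = 0
255 - 248 = 7
255 - 0 = 255
Wildcard: 0.0.7.255


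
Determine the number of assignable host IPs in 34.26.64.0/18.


Host bits = 32 - 18 = 14
Total addresses = 2^14 = 16384
Usable = total - 2 (network and broadcast)
Usable hosts: 16382


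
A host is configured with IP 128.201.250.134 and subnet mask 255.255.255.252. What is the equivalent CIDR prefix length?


Binary: 11111111.11111111.11111111.11111100
Count leading 1s
Prefix: /30


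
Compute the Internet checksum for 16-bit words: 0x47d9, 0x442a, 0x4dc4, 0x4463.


Sum all words (with carry folding):
+ 0x47d9 = 0x47d9
+ 0x442a = 0x8c03
+ 0x4dc4 = 0xd9c7
+ 0x4463 = 0x1e2b
One's complement: ~0x1e2b
Checksum = 0xe1d4


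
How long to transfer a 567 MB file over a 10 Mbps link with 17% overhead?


Effective throughput = 10 * (1 - 17/100) = 8.3 Mbps
File size in Mb = 567 * 8 = 4536 Mb
Time = 4536 / 8.3
Time = 546.506 seconds


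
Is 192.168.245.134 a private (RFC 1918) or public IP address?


RFC 1918 private ranges:
  10.0.0.0/8 (10.0.0.0 - 10.255.255.255)
  172.16.0.0/12 (172.16.0.0 - 172.31.255.255)
  192.168.0.0/16 (192.168.0.0 - 192.168.255.255)
Private (in 192.168.0.0/16)


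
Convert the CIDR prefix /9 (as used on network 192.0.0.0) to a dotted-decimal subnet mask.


/9 means 9 network bits, 23 host bits
Binary: 11111111100000000000000000000000
Mask: 255.128.0.0


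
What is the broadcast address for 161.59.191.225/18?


Network: 161.59.128.0/18
Host bits = 14
Set all host bits to 1:
Broadcast: 161.59.191.255


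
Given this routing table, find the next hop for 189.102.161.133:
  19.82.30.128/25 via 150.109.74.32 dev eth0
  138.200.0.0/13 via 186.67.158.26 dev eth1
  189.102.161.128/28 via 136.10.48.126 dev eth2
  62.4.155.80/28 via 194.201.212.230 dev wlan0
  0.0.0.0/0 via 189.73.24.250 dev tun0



Longest prefix match for 189.102.161.133:
  /25 19.82.30.128: no
  /13 138.200.0.0: no
  /28 189.102.161.128: MATCH
  /28 62.4.155.80: no
  /0 0.0.0.0: MATCH
Selected: next-hop 136.10.48.126 via eth2 (matched /28)


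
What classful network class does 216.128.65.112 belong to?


First octet: 216
Binary: 11011000
110xxxxx -> Class C (192-223)
Class C, default mask 255.255.255.0 (/24)


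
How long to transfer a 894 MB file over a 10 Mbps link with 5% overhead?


Effective throughput = 10 * (1 - 5/100) = 9.5 Mbps
File size in Mb = 894 * 8 = 7152 Mb
Time = 7152 / 9.5
Time = 752.8421 seconds


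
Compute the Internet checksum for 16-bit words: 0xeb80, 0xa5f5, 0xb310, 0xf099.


Sum all words (with carry folding):
+ 0xeb80 = 0xeb80
+ 0xa5f5 = 0x9176
+ 0xb310 = 0x4487
+ 0xf099 = 0x3521
One's complement: ~0x3521
Checksum = 0xcade


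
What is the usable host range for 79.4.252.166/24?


Network: 79.4.252.0
Broadcast: 79.4.252.255
First usable = network + 1
Last usable = broadcast - 1
Range: 79.4.252.1 to 79.4.252.254


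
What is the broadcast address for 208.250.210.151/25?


Network: 208.250.210.128/25
Host bits = 7
Set all host bits to 1:
Broadcast: 208.250.210.255


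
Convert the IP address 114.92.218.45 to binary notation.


114 = 01110010
92 = 01011100
218 = 11011010
45 = 00101101
Binary: 01110010.01011100.11011010.00101101


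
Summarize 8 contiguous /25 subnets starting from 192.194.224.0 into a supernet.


Original prefix: /25
Number of subnets: 8 = 2^3
New prefix = 25 - 3 = 22
Supernet: 192.194.224.0/22


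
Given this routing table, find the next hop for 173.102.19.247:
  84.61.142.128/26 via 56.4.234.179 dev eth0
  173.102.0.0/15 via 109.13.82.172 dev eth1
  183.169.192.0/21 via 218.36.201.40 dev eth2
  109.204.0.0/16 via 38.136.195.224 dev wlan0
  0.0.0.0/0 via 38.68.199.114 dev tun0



Longest prefix match for 173.102.19.247:
  /26 84.61.142.128: no
  /15 173.102.0.0: MATCH
  /21 183.169.192.0: no
  /16 109.204.0.0: no
  /0 0.0.0.0: MATCH
Selected: next-hop 109.13.82.172 via eth1 (matched /15)


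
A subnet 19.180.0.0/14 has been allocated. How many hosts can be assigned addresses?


Host bits = 32 - 14 = 18
Total addresses = 2^18 = 262144
Usable = total - 2 (network and broadcast)
Usable hosts: 262142


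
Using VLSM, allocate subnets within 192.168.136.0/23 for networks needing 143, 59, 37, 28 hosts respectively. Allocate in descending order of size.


143 hosts -> /24 (254 usable): 192.168.136.0/24
59 hosts -> /26 (62 usable): 192.168.137.0/26
37 hosts -> /26 (62 usable): 192.168.137.64/26
28 hosts -> /27 (30 usable): 192.168.137.128/27
Allocation: 192.168.136.0/24 (143 hosts, 254 usable); 192.168.137.0/26 (59 hosts, 62 usable); 192.168.137.64/26 (37 hosts, 62 usable); 192.168.137.128/27 (28 hosts, 30 usable)


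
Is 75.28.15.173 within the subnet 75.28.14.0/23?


Subnet network: 75.28.14.0
Test IP AND mask: 75.28.14.0
Yes, 75.28.15.173 is in 75.28.14.0/23


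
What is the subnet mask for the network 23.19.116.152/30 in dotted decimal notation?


/30 means 30 network bits, 2 host bits
Binary: 11111111111111111111111111111100
Mask: 255.255.255.252


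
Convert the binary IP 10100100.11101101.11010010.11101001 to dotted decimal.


10100100 = 164
11101101 = 237
11010010 = 210
11101001 = 233
IP: 164.237.210.233


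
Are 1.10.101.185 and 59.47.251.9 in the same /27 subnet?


Mask: 255.255.255.224
1.10.101.185 AND mask = 1.10.101.160
59.47.251.9 AND mask = 59.47.251.0
No, different subnets (1.10.101.160 vs 59.47.251.0)


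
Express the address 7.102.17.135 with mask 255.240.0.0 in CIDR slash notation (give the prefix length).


Binary: 11111111.11110000.00000000.00000000
Count leading 1s
Prefix: /12


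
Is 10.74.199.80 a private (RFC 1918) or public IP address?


RFC 1918 private ranges:
  10.0.0.0/8 (10.0.0.0 - 10.255.255.255)
  172.16.0.0/12 (172.16.0.0 - 172.31.255.255)
  192.168.0.0/16 (192.168.0.0 - 192.168.255.255)
Private (in 10.0.0.0/8)


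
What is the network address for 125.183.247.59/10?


IP:   01111101.10110111.11110111.00111011
Mask: 11111111.11000000.00000000.00000000
AND operation:
Net:  01111101.10000000.00000000.00000000
Network: 125.128.0.0/10


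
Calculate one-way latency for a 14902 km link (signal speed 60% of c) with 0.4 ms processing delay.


Speed = 0.6 * 3e5 km/s = 180000 km/s
Propagation delay = 14902 / 180000 = 0.0828 s = 82.7889 ms
Processing delay = 0.4 ms
Total one-way latency = 83.1889 ms


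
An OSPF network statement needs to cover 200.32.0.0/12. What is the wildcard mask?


Subnet mask: 255.240.0.0
Wildcard = 255.255.255.255 - subnet mask
255 - 255 = 0
255 - 240 = 15
255 - 0 = 255
255 - 0 = 255
Wildcard: 0.15.255.255


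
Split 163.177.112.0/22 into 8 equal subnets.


New prefix = 22 + 3 = 25
Each subnet has 128 addresses
  163.177.112.0/25
  163.177.112.128/25
  163.177.113.0/25
  163.177.113.128/25
  163.177.114.0/25
  163.177.114.128/25
  163.177.115.0/25
  163.177.115.128/25
Subnets: 163.177.112.0/25, 163.177.112.128/25, 163.177.113.0/25, 163.177.113.128/25, 163.177.114.0/25, 163.177.114.128/25, 163.177.115.0/25, 163.177.115.128/25


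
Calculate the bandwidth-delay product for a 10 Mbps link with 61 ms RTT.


BDP = bandwidth * RTT
= 10 Mbps * 61 ms
= 10 * 1e6 * 61 / 1000 bits
= 610000 bits
= 76250 bytes
= 74.4629 KB
BDP = 610000 bits (76250 bytes)


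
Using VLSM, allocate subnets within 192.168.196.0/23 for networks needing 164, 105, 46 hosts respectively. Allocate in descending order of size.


164 hosts -> /24 (254 usable): 192.168.196.0/24
105 hosts -> /25 (126 usable): 192.168.197.0/25
46 hosts -> /26 (62 usable): 192.168.197.128/26
Allocation: 192.168.196.0/24 (164 hosts, 254 usable); 192.168.197.0/25 (105 hosts, 126 usable); 192.168.197.128/26 (46 hosts, 62 usable)


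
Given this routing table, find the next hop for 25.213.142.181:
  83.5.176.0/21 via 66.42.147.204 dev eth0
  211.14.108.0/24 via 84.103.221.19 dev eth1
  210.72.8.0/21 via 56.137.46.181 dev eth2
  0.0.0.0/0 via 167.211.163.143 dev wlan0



Longest prefix match for 25.213.142.181:
  /21 83.5.176.0: no
  /24 211.14.108.0: no
  /21 210.72.8.0: no
  /0 0.0.0.0: MATCH
Selected: next-hop 167.211.163.143 via wlan0 (matched /0)


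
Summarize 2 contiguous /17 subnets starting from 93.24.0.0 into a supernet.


Original prefix: /17
Number of subnets: 2 = 2^1
New prefix = 17 - 1 = 16
Supernet: 93.24.0.0/16


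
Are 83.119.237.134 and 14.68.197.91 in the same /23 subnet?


Mask: 255.255.254.0
83.119.237.134 AND mask = 83.119.236.0
14.68.197.91 AND mask = 14.68.196.0
No, different subnets (83.119.236.0 vs 14.68.196.0)


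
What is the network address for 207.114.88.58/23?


IP:   11001111.01110010.01011000.00111010
Mask: 11111111.11111111.11111110.00000000
AND operation:
Net:  11001111.01110010.01011000.00000000
Network: 207.114.88.0/23


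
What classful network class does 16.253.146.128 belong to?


First octet: 16
Binary: 00010000
0xxxxxxx -> Class A (1-126)
Class A, default mask 255.0.0.0 (/8)


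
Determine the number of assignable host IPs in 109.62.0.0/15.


Host bits = 32 - 15 = 17
Total addresses = 2^17 = 131072
Usable = total - 2 (network and broadcast)
Usable hosts: 131070


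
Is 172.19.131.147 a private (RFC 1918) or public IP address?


RFC 1918 private ranges:
  10.0.0.0/8 (10.0.0.0 - 10.255.255.255)
  172.16.0.0/12 (172.16.0.0 - 172.31.255.255)
  192.168.0.0/16 (192.168.0.0 - 192.168.255.255)
Private (in 172.16.0.0/12)


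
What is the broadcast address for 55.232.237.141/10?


Network: 55.192.0.0/10
Host bits = 22
Set all host bits to 1:
Broadcast: 55.255.255.255


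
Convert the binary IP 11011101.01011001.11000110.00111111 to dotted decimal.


11011101 = 221
01011001 = 89
11000110 = 198
00111111 = 63
IP: 221.89.198.63


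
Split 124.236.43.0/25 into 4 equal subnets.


New prefix = 25 + 2 = 27
Each subnet has 32 addresses
  124.236.43.0/27
  124.236.43.32/27
  124.236.43.64/27
  124.236.43.96/27
Subnets: 124.236.43.0/27, 124.236.43.32/27, 124.236.43.64/27, 124.236.43.96/27


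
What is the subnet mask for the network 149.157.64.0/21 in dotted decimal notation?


/21 means 21 network bits, 11 host bits
Binary: 11111111111111111111100000000000
Mask: 255.255.248.0


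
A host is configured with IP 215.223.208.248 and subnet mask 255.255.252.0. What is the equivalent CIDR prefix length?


Binary: 11111111.11111111.11111100.00000000
Count leading 1s
Prefix: /22


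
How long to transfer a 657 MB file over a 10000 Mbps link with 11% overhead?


Effective throughput = 10000 * (1 - 11/100) = 8900 Mbps
File size in Mb = 657 * 8 = 5256 Mb
Time = 5256 / 8900
Time = 0.5906 seconds


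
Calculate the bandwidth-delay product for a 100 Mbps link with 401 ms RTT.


BDP = bandwidth * RTT
= 100 Mbps * 401 ms
= 100 * 1e6 * 401 / 1000 bits
= 40100000 bits
= 5012500 bytes
= 4895.0195 KB
BDP = 40100000 bits (5012500 bytes)


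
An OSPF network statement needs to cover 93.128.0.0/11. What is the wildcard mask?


Subnet mask: 255.224.0.0
Wildcard = 255.255.255.255 - subnet mask
255 - 255 = 0
255 - 224 = 31
255 - 0 = 255
255 - 0 = 255
Wildcard: 0.31.255.255


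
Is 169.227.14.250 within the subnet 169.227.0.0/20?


Subnet network: 169.227.0.0
Test IP AND mask: 169.227.0.0
Yes, 169.227.14.250 is in 169.227.0.0/20


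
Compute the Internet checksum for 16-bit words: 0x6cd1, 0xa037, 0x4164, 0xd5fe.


Sum all words (with carry folding):
+ 0x6cd1 = 0x6cd1
+ 0xa037 = 0x0d09
+ 0x4164 = 0x4e6d
+ 0xd5fe = 0x246c
One's complement: ~0x246c
Checksum = 0xdb93


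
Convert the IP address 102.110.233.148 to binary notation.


102 = 01100110
110 = 01101110
233 = 11101001
148 = 10010100
Binary: 01100110.01101110.11101001.10010100


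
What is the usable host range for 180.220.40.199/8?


Network: 180.0.0.0
Broadcast: 180.255.255.255
First usable = network + 1
Last usable = broadcast - 1
Range: 180.0.0.1 to 180.255.255.254


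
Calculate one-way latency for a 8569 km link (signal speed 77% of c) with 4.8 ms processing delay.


Speed = 0.77 * 3e5 km/s = 231000 km/s
Propagation delay = 8569 / 231000 = 0.0371 s = 37.0952 ms
Processing delay = 4.8 ms
Total one-way latency = 41.8952 ms


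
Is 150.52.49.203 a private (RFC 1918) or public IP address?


RFC 1918 private ranges:
  10.0.0.0/8 (10.0.0.0 - 10.255.255.255)
  172.16.0.0/12 (172.16.0.0 - 172.31.255.255)
  192.168.0.0/16 (192.168.0.0 - 192.168.255.255)
Public (not in any RFC 1918 range)


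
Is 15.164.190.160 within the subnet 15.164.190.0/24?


Subnet network: 15.164.190.0
Test IP AND mask: 15.164.190.0
Yes, 15.164.190.160 is in 15.164.190.0/24


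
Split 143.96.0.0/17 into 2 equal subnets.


New prefix = 17 + 1 = 18
Each subnet has 16384 addresses
  143.96.0.0/18
  143.96.64.0/18
Subnets: 143.96.0.0/18, 143.96.64.0/18


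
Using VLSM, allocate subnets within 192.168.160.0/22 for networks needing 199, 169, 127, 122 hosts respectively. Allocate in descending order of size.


199 hosts -> /24 (254 usable): 192.168.160.0/24
169 hosts -> /24 (254 usable): 192.168.161.0/24
127 hosts -> /24 (254 usable): 192.168.162.0/24
122 hosts -> /25 (126 usable): 192.168.163.0/25
Allocation: 192.168.160.0/24 (199 hosts, 254 usable); 192.168.161.0/24 (169 hosts, 254 usable); 192.168.162.0/24 (127 hosts, 254 usable); 192.168.163.0/25 (122 hosts, 126 usable)


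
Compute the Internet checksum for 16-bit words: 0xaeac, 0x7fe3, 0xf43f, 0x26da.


Sum all words (with carry folding):
+ 0xaeac = 0xaeac
+ 0x7fe3 = 0x2e90
+ 0xf43f = 0x22d0
+ 0x26da = 0x49aa
One's complement: ~0x49aa
Checksum = 0xb655


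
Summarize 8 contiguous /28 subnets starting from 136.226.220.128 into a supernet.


Original prefix: /28
Number of subnets: 8 = 2^3
New prefix = 28 - 3 = 25
Supernet: 136.226.220.128/25


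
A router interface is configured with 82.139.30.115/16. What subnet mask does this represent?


/16 means 16 network bits, 16 host bits
Binary: 11111111111111110000000000000000
Mask: 255.255.0.0


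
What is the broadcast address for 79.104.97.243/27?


Network: 79.104.97.224/27
Host bits = 5
Set all host bits to 1:
Broadcast: 79.104.97.255


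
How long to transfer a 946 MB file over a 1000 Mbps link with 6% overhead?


Effective throughput = 1000 * (1 - 6/100) = 940 Mbps
File size in Mb = 946 * 8 = 7568 Mb
Time = 7568 / 940
Time = 8.0511 seconds


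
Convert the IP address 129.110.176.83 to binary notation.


129 = 10000001
110 = 01101110
176 = 10110000
83 = 01010011
Binary: 10000001.01101110.10110000.01010011


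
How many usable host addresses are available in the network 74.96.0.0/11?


Host bits = 32 - 11 = 21
Total addresses = 2^21 = 2097152
Usable = total - 2 (network and broadcast)
Usable hosts: 2097150


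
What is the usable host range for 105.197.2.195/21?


Network: 105.197.0.0
Broadcast: 105.197.7.255
First usable = network + 1
Last usable = broadcast - 1
Range: 105.197.0.1 to 105.197.7.254


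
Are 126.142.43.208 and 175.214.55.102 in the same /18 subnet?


Mask: 255.255.192.0
126.142.43.208 AND mask = 126.142.0.0
175.214.55.102 AND mask = 175.214.0.0
No, different subnets (126.142.0.0 vs 175.214.0.0)


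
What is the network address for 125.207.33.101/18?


IP:   01111101.11001111.00100001.01100101
Mask: 11111111.11111111.11000000.00000000
AND operation:
Net:  01111101.11001111.00000000.00000000
Network: 125.207.0.0/18


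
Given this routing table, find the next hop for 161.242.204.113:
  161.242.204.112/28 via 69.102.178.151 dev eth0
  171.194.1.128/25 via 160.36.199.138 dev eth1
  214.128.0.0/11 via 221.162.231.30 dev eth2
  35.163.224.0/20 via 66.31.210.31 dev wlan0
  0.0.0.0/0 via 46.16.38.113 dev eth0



Longest prefix match for 161.242.204.113:
  /28 161.242.204.112: MATCH
  /25 171.194.1.128: no
  /11 214.128.0.0: no
  /20 35.163.224.0: no
  /0 0.0.0.0: MATCH
Selected: next-hop 69.102.178.151 via eth0 (matched /28)


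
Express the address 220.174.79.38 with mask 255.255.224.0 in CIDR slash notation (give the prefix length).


Binary: 11111111.11111111.11100000.00000000
Count leading 1s
Prefix: /19


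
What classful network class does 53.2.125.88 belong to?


First octet: 53
Binary: 00110101
0xxxxxxx -> Class A (1-126)
Class A, default mask 255.0.0.0 (/8)


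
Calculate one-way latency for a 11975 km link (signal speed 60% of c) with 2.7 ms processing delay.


Speed = 0.6 * 3e5 km/s = 180000 km/s
Propagation delay = 11975 / 180000 = 0.0665 s = 66.5278 ms
Processing delay = 2.7 ms
Total one-way latency = 69.2278 ms


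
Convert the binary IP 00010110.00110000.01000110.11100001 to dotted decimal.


00010110 = 22
00110000 = 48
01000110 = 70
11100001 = 225
IP: 22.48.70.225


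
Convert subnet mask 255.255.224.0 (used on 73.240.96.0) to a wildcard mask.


Subnet mask: 255.255.224.0
Wildcard = 255.255.255.255 - subnet mask
255 - 255 = 0
255 - 255 = 0
255 - 224 = 31
255 - 0 = 255
Wildcard: 0.0.31.255


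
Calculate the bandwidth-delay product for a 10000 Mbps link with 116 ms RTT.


BDP = bandwidth * RTT
= 10000 Mbps * 116 ms
= 10000 * 1e6 * 116 / 1000 bits
= 1160000000 bits
= 145000000 bytes
= 141601.5625 KB
BDP = 1160000000 bits (145000000 bytes)


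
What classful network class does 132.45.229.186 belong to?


First octet: 132
Binary: 10000100
10xxxxxx -> Class B (128-191)
Class B, default mask 255.255.0.0 (/16)


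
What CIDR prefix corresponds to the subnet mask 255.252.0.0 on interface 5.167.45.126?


Binary: 11111111.11111100.00000000.00000000
Count leading 1s
Prefix: /14


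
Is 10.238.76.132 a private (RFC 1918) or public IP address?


RFC 1918 private ranges:
  10.0.0.0/8 (10.0.0.0 - 10.255.255.255)
  172.16.0.0/12 (172.16.0.0 - 172.31.255.255)
  192.168.0.0/16 (192.168.0.0 - 192.168.255.255)
Private (in 10.0.0.0/8)


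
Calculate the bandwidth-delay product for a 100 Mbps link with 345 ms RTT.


BDP = bandwidth * RTT
= 100 Mbps * 345 ms
= 100 * 1e6 * 345 / 1000 bits
= 34500000 bits
= 4312500 bytes
= 4211.4258 KB
BDP = 34500000 bits (4312500 bytes)


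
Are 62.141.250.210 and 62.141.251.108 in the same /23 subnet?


Mask: 255.255.254.0
62.141.250.210 AND mask = 62.141.250.0
62.141.251.108 AND mask = 62.141.250.0
Yes, same subnet (62.141.250.0)


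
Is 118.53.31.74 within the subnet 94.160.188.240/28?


Subnet network: 94.160.188.240
Test IP AND mask: 118.53.31.64
No, 118.53.31.74 is not in 94.160.188.240/28


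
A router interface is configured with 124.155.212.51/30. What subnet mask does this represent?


/30 means 30 network bits, 2 host bits
Binary: 11111111111111111111111111111100
Mask: 255.255.255.252


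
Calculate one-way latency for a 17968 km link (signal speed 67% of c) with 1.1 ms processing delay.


Speed = 0.67 * 3e5 km/s = 201000 km/s
Propagation delay = 17968 / 201000 = 0.0894 s = 89.393 ms
Processing delay = 1.1 ms
Total one-way latency = 90.493 ms


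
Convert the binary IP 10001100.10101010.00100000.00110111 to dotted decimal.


10001100 = 140
10101010 = 170
00100000 = 32
00110111 = 55
IP: 140.170.32.55


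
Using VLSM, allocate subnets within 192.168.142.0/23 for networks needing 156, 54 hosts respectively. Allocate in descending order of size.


156 hosts -> /24 (254 usable): 192.168.142.0/24
54 hosts -> /26 (62 usable): 192.168.143.0/26
Allocation: 192.168.142.0/24 (156 hosts, 254 usable); 192.168.143.0/26 (54 hosts, 62 usable)


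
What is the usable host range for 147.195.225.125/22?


Network: 147.195.224.0
Broadcast: 147.195.227.255
First usable = network + 1
Last usable = broadcast - 1
Range: 147.195.224.1 to 147.195.227.254


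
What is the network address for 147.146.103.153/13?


IP:   10010011.10010010.01100111.10011001
Mask: 11111111.11111000.00000000.00000000
AND operation:
Net:  10010011.10010000.00000000.00000000
Network: 147.144.0.0/13


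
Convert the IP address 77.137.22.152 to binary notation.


77 = 01001101
137 = 10001001
22 = 00010110
152 = 10011000
Binary: 01001101.10001001.00010110.10011000


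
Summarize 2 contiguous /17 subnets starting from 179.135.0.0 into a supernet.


Original prefix: /17
Number of subnets: 2 = 2^1
New prefix = 17 - 1 = 16
Supernet: 179.135.0.0/16


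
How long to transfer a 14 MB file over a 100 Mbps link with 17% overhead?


Effective throughput = 100 * (1 - 17/100) = 83 Mbps
File size in Mb = 14 * 8 = 112 Mb
Time = 112 / 83
Time = 1.3494 seconds


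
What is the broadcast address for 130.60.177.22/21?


Network: 130.60.176.0/21
Host bits = 11
Set all host bits to 1:
Broadcast: 130.60.183.255


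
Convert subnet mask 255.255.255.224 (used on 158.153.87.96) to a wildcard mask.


Subnet mask: 255.255.255.224
Wildcard = 255.255.255.255 - subnet mask
255 - 255 = 0
255 - 255 = 0
255 - 255 = 0
255 - 224 = 31
Wildcard: 0.0.0.31


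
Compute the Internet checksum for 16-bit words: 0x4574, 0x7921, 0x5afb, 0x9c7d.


Sum all words (with carry folding):
+ 0x4574 = 0x4574
+ 0x7921 = 0xbe95
+ 0x5afb = 0x1991
+ 0x9c7d = 0xb60e
One's complement: ~0xb60e
Checksum = 0x49f1


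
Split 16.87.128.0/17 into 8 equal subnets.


New prefix = 17 + 3 = 20
Each subnet has 4096 addresses
  16.87.128.0/20
  16.87.144.0/20
  16.87.160.0/20
  16.87.176.0/20
  16.87.192.0/20
  16.87.208.0/20
  16.87.224.0/20
  16.87.240.0/20
Subnets: 16.87.128.0/20, 16.87.144.0/20, 16.87.160.0/20, 16.87.176.0/20, 16.87.192.0/20, 16.87.208.0/20, 16.87.224.0/20, 16.87.240.0/20


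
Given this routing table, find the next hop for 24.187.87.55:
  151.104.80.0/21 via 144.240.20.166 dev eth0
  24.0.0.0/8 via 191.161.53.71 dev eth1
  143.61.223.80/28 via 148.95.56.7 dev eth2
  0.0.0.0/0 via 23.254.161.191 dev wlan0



Longest prefix match for 24.187.87.55:
  /21 151.104.80.0: no
  /8 24.0.0.0: MATCH
  /28 143.61.223.80: no
  /0 0.0.0.0: MATCH
Selected: next-hop 191.161.53.71 via eth1 (matched /8)


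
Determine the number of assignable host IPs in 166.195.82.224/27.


Host bits = 32 - 27 = 5
Total addresses = 2^5 = 32
Usable = total - 2 (network and broadcast)
Usable hosts: 30


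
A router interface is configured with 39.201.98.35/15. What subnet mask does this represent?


/15 means 15 network bits, 17 host bits
Binary: 11111111111111100000000000000000
Mask: 255.254.0.0


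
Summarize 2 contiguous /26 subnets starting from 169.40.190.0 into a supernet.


Original prefix: /26
Number of subnets: 2 = 2^1
New prefix = 26 - 1 = 25
Supernet: 169.40.190.0/25


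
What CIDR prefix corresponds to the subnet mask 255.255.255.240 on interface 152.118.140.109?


Binary: 11111111.11111111.11111111.11110000
Count leading 1s
Prefix: /28


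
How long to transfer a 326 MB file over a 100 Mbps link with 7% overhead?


Effective throughput = 100 * (1 - 7/100) = 93 Mbps
File size in Mb = 326 * 8 = 2608 Mb
Time = 2608 / 93
Time = 28.043 seconds


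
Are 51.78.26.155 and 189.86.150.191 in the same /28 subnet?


Mask: 255.255.255.240
51.78.26.155 AND mask = 51.78.26.144
189.86.150.191 AND mask = 189.86.150.176
No, different subnets (51.78.26.144 vs 189.86.150.176)


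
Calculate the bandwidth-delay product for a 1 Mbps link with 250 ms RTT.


BDP = bandwidth * RTT
= 1 Mbps * 250 ms
= 1 * 1e6 * 250 / 1000 bits
= 250000 bits
= 31250 bytes
= 30.5176 KB
BDP = 250000 bits (31250 bytes)


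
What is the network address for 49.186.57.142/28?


IP:   00110001.10111010.00111001.10001110
Mask: 11111111.11111111.11111111.11110000
AND operation:
Net:  00110001.10111010.00111001.10000000
Network: 49.186.57.128/28


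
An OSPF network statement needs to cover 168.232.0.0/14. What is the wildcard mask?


Subnet mask: 255.252.0.0
Wildcard = 255.255.255.255 - subnet mask
255 - 255 = 0
255 - 252 = 3
255 - 0 = 255
255 - 0 = 255
Wildcard: 0.3.255.255


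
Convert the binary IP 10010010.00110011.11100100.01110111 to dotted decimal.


10010010 = 146
00110011 = 51
11100100 = 228
01110111 = 119
IP: 146.51.228.119


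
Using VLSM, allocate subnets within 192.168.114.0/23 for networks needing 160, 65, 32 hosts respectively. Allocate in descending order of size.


160 hosts -> /24 (254 usable): 192.168.114.0/24
65 hosts -> /25 (126 usable): 192.168.115.0/25
32 hosts -> /26 (62 usable): 192.168.115.128/26
Allocation: 192.168.114.0/24 (160 hosts, 254 usable); 192.168.115.0/25 (65 hosts, 126 usable); 192.168.115.128/26 (32 hosts, 62 usable)


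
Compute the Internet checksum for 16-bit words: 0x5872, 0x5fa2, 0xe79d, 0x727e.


Sum all words (with carry folding):
+ 0x5872 = 0x5872
+ 0x5fa2 = 0xb814
+ 0xe79d = 0x9fb2
+ 0x727e = 0x1231
One's complement: ~0x1231
Checksum = 0xedce


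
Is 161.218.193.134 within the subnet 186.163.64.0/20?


Subnet network: 186.163.64.0
Test IP AND mask: 161.218.192.0
No, 161.218.193.134 is not in 186.163.64.0/20


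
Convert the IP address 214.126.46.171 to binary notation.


214 = 11010110
126 = 01111110
46 = 00101110
171 = 10101011
Binary: 11010110.01111110.00101110.10101011


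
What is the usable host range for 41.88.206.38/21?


Network: 41.88.200.0
Broadcast: 41.88.207.255
First usable = network + 1
Last usable = broadcast - 1
Range: 41.88.200.1 to 41.88.207.254


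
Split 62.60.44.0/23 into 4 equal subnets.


New prefix = 23 + 2 = 25
Each subnet has 128 addresses
  62.60.44.0/25
  62.60.44.128/25
  62.60.45.0/25
  62.60.45.128/25
Subnets: 62.60.44.0/25, 62.60.44.128/25, 62.60.45.0/25, 62.60.45.128/25


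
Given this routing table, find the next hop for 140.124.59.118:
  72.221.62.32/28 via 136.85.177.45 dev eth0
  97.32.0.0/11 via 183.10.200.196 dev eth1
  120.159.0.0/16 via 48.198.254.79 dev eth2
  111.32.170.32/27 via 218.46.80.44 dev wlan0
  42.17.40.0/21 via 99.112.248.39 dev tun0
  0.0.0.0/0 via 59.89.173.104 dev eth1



Longest prefix match for 140.124.59.118:
  /28 72.221.62.32: no
  /11 97.32.0.0: no
  /16 120.159.0.0: no
  /27 111.32.170.32: no
  /21 42.17.40.0: no
  /0 0.0.0.0: MATCH
Selected: next-hop 59.89.173.104 via eth1 (matched /0)


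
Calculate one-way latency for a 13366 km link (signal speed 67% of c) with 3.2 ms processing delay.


Speed = 0.67 * 3e5 km/s = 201000 km/s
Propagation delay = 13366 / 201000 = 0.0665 s = 66.4975 ms
Processing delay = 3.2 ms
Total one-way latency = 69.6975 ms


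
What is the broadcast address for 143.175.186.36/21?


Network: 143.175.184.0/21
Host bits = 11
Set all host bits to 1:
Broadcast: 143.175.191.255


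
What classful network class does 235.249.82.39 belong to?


First octet: 235
Binary: 11101011
1110xxxx -> Class D (224-239)
Class D (multicast), default mask N/A


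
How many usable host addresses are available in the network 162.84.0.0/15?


Host bits = 32 - 15 = 17
Total addresses = 2^17 = 131072
Usable = total - 2 (network and broadcast)
Usable hosts: 131070


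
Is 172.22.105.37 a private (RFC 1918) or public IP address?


RFC 1918 private ranges:
  10.0.0.0/8 (10.0.0.0 - 10.255.255.255)
  172.16.0.0/12 (172.16.0.0 - 172.31.255.255)
  192.168.0.0/16 (192.168.0.0 - 192.168.255.255)
Private (in 172.16.0.0/12)


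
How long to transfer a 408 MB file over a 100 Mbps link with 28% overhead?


Effective throughput = 100 * (1 - 28/100) = 72 Mbps
File size in Mb = 408 * 8 = 3264 Mb
Time = 3264 / 72
Time = 45.3333 seconds


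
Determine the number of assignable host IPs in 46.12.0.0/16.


Host bits = 32 - 16 = 16
Total addresses = 2^16 = 65536
Usable = total - 2 (network and broadcast)
Usable hosts: 65534


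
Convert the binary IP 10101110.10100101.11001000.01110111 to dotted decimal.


10101110 = 174
10100101 = 165
11001000 = 200
01110111 = 119
IP: 174.165.200.119


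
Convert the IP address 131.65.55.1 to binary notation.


131 = 10000011
65 = 01000001
55 = 00110111
1 = 00000001
Binary: 10000011.01000001.00110111.00000001


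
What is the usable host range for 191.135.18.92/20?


Network: 191.135.16.0
Broadcast: 191.135.31.255
First usable = network + 1
Last usable = broadcast - 1
Range: 191.135.16.1 to 191.135.31.254


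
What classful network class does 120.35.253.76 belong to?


First octet: 120
Binary: 01111000
0xxxxxxx -> Class A (1-126)
Class A, default mask 255.0.0.0 (/8)


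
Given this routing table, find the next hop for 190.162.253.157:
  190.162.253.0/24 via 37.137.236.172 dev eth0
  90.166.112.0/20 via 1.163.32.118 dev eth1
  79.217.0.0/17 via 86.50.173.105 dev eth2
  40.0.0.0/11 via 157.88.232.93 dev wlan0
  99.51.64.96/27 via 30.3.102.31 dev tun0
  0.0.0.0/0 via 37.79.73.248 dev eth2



Longest prefix match for 190.162.253.157:
  /24 190.162.253.0: MATCH
  /20 90.166.112.0: no
  /17 79.217.0.0: no
  /11 40.0.0.0: no
  /27 99.51.64.96: no
  /0 0.0.0.0: MATCH
Selected: next-hop 37.137.236.172 via eth0 (matched /24)


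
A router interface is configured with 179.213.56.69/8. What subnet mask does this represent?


/8 means 8 network bits, 24 host bits
Binary: 11111111000000000000000000000000
Mask: 255.0.0.0


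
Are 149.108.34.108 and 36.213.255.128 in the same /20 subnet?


Mask: 255.255.240.0
149.108.34.108 AND mask = 149.108.32.0
36.213.255.128 AND mask = 36.213.240.0
No, different subnets (149.108.32.0 vs 36.213.240.0)


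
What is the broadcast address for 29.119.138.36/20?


Network: 29.119.128.0/20
Host bits = 12
Set all host bits to 1:
Broadcast: 29.119.143.255


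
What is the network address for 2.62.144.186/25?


IP:   00000010.00111110.10010000.10111010
Mask: 11111111.11111111.11111111.10000000
AND operation:
Net:  00000010.00111110.10010000.10000000
Network: 2.62.144.128/25


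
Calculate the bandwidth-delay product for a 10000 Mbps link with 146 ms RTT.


BDP = bandwidth * RTT
= 10000 Mbps * 146 ms
= 10000 * 1e6 * 146 / 1000 bits
= 1460000000 bits
= 182500000 bytes
= 178222.6562 KB
BDP = 1460000000 bits (182500000 bytes)


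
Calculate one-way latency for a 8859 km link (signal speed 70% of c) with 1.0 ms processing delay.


Speed = 0.7 * 3e5 km/s = 210000 km/s
Propagation delay = 8859 / 210000 = 0.0422 s = 42.1857 ms
Processing delay = 1.0 ms
Total one-way latency = 43.1857 ms


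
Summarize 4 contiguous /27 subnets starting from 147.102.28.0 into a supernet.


Original prefix: /27
Number of subnets: 4 = 2^2
New prefix = 27 - 2 = 25
Supernet: 147.102.28.0/25


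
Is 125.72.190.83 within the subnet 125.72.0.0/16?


Subnet network: 125.72.0.0
Test IP AND mask: 125.72.0.0
Yes, 125.72.190.83 is in 125.72.0.0/16


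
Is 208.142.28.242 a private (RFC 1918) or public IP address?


RFC 1918 private ranges:
  10.0.0.0/8 (10.0.0.0 - 10.255.255.255)
  172.16.0.0/12 (172.16.0.0 - 172.31.255.255)
  192.168.0.0/16 (192.168.0.0 - 192.168.255.255)
Public (not in any RFC 1918 range)


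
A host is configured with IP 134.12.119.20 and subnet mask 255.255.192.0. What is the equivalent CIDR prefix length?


Binary: 11111111.11111111.11000000.00000000
Count leading 1s
Prefix: /18


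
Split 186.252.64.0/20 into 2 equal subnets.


New prefix = 20 + 1 = 21
Each subnet has 2048 addresses
  186.252.64.0/21
  186.252.72.0/21
Subnets: 186.252.64.0/21, 186.252.72.0/21


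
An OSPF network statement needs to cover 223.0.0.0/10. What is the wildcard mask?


Subnet mask: 255.192.0.0
Wildcard = 255.255.255.255 - subnet mask
255 - 255 = 0
255 - 192 = 63
255 - 0 = 255
255 - 0 = 255
Wildcard: 0.63.255.255


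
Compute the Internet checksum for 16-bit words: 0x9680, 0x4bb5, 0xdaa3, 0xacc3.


Sum all words (with carry folding):
+ 0x9680 = 0x9680
+ 0x4bb5 = 0xe235
+ 0xdaa3 = 0xbcd9
+ 0xacc3 = 0x699d
One's complement: ~0x699d
Checksum = 0x9662


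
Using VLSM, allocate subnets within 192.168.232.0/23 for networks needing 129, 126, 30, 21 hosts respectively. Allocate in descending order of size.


129 hosts -> /24 (254 usable): 192.168.232.0/24
126 hosts -> /25 (126 usable): 192.168.233.0/25
30 hosts -> /27 (30 usable): 192.168.233.128/27
21 hosts -> /27 (30 usable): 192.168.233.160/27
Allocation: 192.168.232.0/24 (129 hosts, 254 usable); 192.168.233.0/25 (126 hosts, 126 usable); 192.168.233.128/27 (30 hosts, 30 usable); 192.168.233.160/27 (21 hosts, 30 usable)


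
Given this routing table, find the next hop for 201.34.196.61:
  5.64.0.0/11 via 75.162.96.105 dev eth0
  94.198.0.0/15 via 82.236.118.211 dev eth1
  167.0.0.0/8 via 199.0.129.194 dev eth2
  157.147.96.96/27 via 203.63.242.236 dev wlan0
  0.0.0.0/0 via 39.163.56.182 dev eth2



Longest prefix match for 201.34.196.61:
  /11 5.64.0.0: no
  /15 94.198.0.0: no
  /8 167.0.0.0: no
  /27 157.147.96.96: no
  /0 0.0.0.0: MATCH
Selected: next-hop 39.163.56.182 via eth2 (matched /0)


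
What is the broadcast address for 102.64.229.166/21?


Network: 102.64.224.0/21
Host bits = 11
Set all host bits to 1:
Broadcast: 102.64.231.255


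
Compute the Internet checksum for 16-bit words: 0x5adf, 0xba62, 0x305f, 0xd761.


Sum all words (with carry folding):
+ 0x5adf = 0x5adf
+ 0xba62 = 0x1542
+ 0x305f = 0x45a1
+ 0xd761 = 0x1d03
One's complement: ~0x1d03
Checksum = 0xe2fc


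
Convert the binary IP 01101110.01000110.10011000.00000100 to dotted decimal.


01101110 = 110
01000110 = 70
10011000 = 152
00000100 = 4
IP: 110.70.152.4


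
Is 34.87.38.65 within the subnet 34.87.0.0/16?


Subnet network: 34.87.0.0
Test IP AND mask: 34.87.0.0
Yes, 34.87.38.65 is in 34.87.0.0/16


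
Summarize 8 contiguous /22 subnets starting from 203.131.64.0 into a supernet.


Original prefix: /22
Number of subnets: 8 = 2^3
New prefix = 22 - 3 = 19
Supernet: 203.131.64.0/19
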